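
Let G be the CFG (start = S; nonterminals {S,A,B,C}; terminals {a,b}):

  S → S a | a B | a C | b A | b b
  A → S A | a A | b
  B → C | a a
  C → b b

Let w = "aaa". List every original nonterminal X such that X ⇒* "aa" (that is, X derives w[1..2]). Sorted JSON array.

Convert to CNF:
  S -> S T0 | T0 B | T0 C | T1 A | T1 T1
  A -> S A | T0 A | b
  B -> T0 T0 | T1 T1
  C -> T1 T1
  T0 -> a
  T1 -> b

CYK fill, restricted to cells inside w[1..2]:
  [1..1]={T0}  "a"  orig:{}
  [2..2]={T0}  "a"  orig:{}
  [1..2]={B}  "aa"

Original NTs in T[1,2] deriving "aa": ["B"]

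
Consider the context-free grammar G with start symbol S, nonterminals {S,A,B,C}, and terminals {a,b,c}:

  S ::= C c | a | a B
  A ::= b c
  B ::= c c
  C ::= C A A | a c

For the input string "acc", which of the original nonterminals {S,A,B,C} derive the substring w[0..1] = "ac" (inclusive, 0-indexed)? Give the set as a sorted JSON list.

CNF form of G:
  S -> C T1 | T2 B | a
  A -> T0 T1
  B -> T1 T1
  C -> C X3 | T2 T1
  T0 -> b
  T1 -> c
  T2 -> a
  X3 -> A A

CYK table (by increasing span), restricted to cells inside w[0..1]:
  cell(0,0) a: {S,T2}  orig:{S}
  cell(1,1) c: {T1}  orig:{}
  cell(0,1) ac: {C}

Original NTs in T[0,1] deriving "ac": ["C"]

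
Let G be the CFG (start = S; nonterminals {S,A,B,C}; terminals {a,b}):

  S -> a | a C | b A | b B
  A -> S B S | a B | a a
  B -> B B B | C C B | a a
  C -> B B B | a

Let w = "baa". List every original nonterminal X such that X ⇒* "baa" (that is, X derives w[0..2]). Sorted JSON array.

Convert to CNF:
  S -> T0 C | T1 A | T1 B | a
  A -> S X2 | T0 B | T0 T0
  B -> B X3 | C X4 | T0 T0
  C -> B X5 | a
  T0 -> a
  T1 -> b
  X2 -> B S
  X3 -> B B
  X4 -> C B
  X5 -> B B

CYK table (by increasing span) — only the sub-triangle for w[0..2]:
  [0..0]={T1}  "b"  orig:{}
  [1..1]={C,S,T0}  "a"  orig:{C,S}
  [2..2]={C,S,T0}  "a"  orig:{C,S}
  [0..1]=∅  "ba"
  [1..2]={A,B,S}  "aa"
  [0..2]={S}  "baa"

Original NTs in T[0,2] deriving "baa": ["S"]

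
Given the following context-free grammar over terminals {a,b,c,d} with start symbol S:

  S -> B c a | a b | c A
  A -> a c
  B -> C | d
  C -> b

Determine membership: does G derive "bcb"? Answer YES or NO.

Convert to CNF:
  S -> B X3 | T0 T2 | T1 A
  A -> T0 T1
  B -> b | d
  C -> b
  T0 -> a
  T1 -> c
  T2 -> b
  X3 -> T1 T0

CYK table (by increasing span):
  cell(0,0) b: {B,C,T2}  orig:{B,C}
  cell(1,1) c: {T1}  orig:{}
  cell(2,2) b: {B,C,T2}  orig:{B,C}
  cell(0,1) bc: ∅
  cell(1,2) cb: ∅
  cell(0,2) bcb: ∅

S ∉ T[0,2] ⇒ NO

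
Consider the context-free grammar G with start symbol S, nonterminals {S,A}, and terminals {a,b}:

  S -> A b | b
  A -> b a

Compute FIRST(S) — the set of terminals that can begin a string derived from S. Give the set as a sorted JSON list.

FIRST sets, iterate to fixpoint:
[1]
  A via A→b a: +{b}
  S via S→A b: +{b}
  FIRST[S]={b}  FIRST[A]={b}
[2] (stable)
  FIRST[S]={b}  FIRST[A]={b}

FIRST(S) = ["b"]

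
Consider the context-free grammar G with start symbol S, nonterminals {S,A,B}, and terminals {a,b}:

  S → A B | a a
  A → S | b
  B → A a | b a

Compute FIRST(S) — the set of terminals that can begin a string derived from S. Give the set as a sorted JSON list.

FIRST sets, iterate to fixpoint:
iter 1:
  A via A→b: +{b}
  B via B→A a: +{b}
  S via S→A B: +{b}
  S via S→a a: +{a}
  FIRST[S]={a,b}  FIRST[A]={b}  FIRST[B]={b}
iter 2:
  A via A→S: +{a}
  B via B→A a: +{a}
  FIRST[S]={a,b}  FIRST[A]={a,b}  FIRST[B]={a,b}
iter 3: done
  FIRST[S]={a,b}  FIRST[A]={a,b}  FIRST[B]={a,b}

FIRST(S) = ["a", "b"]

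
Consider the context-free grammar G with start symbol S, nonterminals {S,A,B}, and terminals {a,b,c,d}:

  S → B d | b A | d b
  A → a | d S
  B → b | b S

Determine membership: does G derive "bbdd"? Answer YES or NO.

CNF form of G:
  S -> B T0 | T0 T1 | T1 A
  A -> T0 S | a
  B -> T1 S | b
  T0 -> d
  T1 -> b

CYK fill:
  [0..0]={B,T1}  "b"  orig:{B}
  [1..1]={B,T1}  "b"  orig:{B}
  [2..2]={T0}  "d"  orig:{}
  [3..3]={T0}  "d"  orig:{}
  [0..1]=∅  "bb"
  [1..2]={S}  "bd"
  [2..3]=∅  "dd"
  [0..2]={B}  "bbd"
  [1..3]=∅  "bdd"
  [0..3]={S}  "bbdd"

S ∈ T[0,3] ⇒ YES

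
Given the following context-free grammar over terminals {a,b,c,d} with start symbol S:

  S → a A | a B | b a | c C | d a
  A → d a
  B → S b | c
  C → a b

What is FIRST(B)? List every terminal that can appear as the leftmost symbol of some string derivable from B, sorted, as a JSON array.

FIRST iteration:
[1]
  A via A→d a: +{d}
  B via B→c: +{c}
  C via C→a b: +{a}
  S via S→a A: +{a}
  S via S→b a: +{b}
  S via S→c C: +{c}
  S via S→d a: +{d}
  S: {a,b,c,d}  A: {d}  B: {c}  C: {a}
[2]
  B via B→S b: +{a,b,d}
  S: {a,b,c,d}  A: {d}  B: {a,b,c,d}  C: {a}
[3] (no change)
  S: {a,b,c,d}  A: {d}  B: {a,b,c,d}  C: {a}

FIRST(B) = ["a", "b", "c", "d"]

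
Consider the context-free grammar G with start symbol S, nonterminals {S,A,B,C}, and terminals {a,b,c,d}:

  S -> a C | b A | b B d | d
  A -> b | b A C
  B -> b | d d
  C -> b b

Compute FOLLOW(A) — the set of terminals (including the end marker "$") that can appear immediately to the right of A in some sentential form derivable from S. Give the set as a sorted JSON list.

FIRST sets, iterate to fixpoint:
pass 1:
  A via A→b: +{b}
  B via B→b: +{b}
  B via B→d d: +{d}
  C via C→b b: +{b}
  S via S→a C: +{a}
  S via S→b A: +{b}
  S via S→d: +{d}
  S: {a,b,d}  A: {b}  B: {b,d}  C: {b}
pass 2: (no change)
  S: {a,b,d}  A: {b}  B: {b,d}  C: {b}

FOLLOW sets:
FOLLOW(S) := {$}
[1]
  A→b A C: FOLLOW(A) ⊇ FIRST(C) = {b}; new: +{b}
  A→b A C: FOLLOW(C) ⊇ FOLLOW(A) ⊇ {b}; new: +{b}
  S→a C: FOLLOW(C) ⊇ FOLLOW(S) ⊇ {$}; new: +{$}
  S→b A: FOLLOW(A) ⊇ FOLLOW(S) ⊇ {$}; new: +{$}
  S→b B d: FOLLOW(B) ⊇ FIRST(d) = {d}; new: +{d}
  FOLLOW(S)={$}  FOLLOW(A)={$,b}  FOLLOW(B)={d}  FOLLOW(C)={$,b}
[2] — fixpoint
  FOLLOW(S)={$}  FOLLOW(A)={$,b}  FOLLOW(B)={d}  FOLLOW(C)={$,b}

FOLLOW(A) = ["$", "b"]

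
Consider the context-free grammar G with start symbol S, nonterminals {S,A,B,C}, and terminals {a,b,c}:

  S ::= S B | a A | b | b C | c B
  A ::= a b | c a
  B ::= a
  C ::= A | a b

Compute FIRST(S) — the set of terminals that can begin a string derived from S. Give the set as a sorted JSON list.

FIRST sets, iterate to fixpoint:
pass 1:
  A via A→a b: +{a}
  A via A→c a: +{c}
  B via B→a: +{a}
  C via C→A: +{a,c}
  S via S→a A: +{a}
  S via S→b: +{b}
  S via S→c B: +{c}
  S: {a,b,c}  A: {a,c}  B: {a}  C: {a,c}
pass 2: — fixpoint
  S: {a,b,c}  A: {a,c}  B: {a}  C: {a,c}

FIRST(S) = ["a", "b", "c"]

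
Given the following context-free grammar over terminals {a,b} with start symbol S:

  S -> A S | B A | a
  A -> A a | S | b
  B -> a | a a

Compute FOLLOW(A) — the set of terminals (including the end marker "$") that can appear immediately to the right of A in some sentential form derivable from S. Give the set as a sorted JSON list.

FIRST iteration:
[1]
  A via A→b: +{b}
  B via B→a: +{a}
  S via S→A S: +{b}
  S via S→B A: +{a}
  FIRST(S)={a,b}  FIRST(A)={b}  FIRST(B)={a}
[2]
  A via A→S: +{a}
  FIRST(S)={a,b}  FIRST(A)={a,b}  FIRST(B)={a}
[3] (stable)
  FIRST(S)={a,b}  FIRST(A)={a,b}  FIRST(B)={a}

FOLLOW iteration:
FOLLOW(S) := {$}
pass 1:
  A→A a: FOLLOW(A) ⊇ FIRST(a) = {a}; new: +{a}
  A→S: FOLLOW(S) ⊇ FOLLOW(A) ⊇ {a}; new: +{a}
  S→A S: FOLLOW(A) ⊇ FIRST(S) = {a,b}; new: +{b}
  S→B A: FOLLOW(B) ⊇ FIRST(A) = {a,b}; new: +{a,b}
  S→B A: FOLLOW(A) ⊇ FOLLOW(S) ⊇ {$,a}; new: +{$}
  FOLLOW(S)={$,a}  FOLLOW(A)={$,a,b}  FOLLOW(B)={a,b}
pass 2:
  A→S: FOLLOW(S) ⊇ FOLLOW(A) ⊇ {$,a,b}; new: +{b}
  FOLLOW(S)={$,a,b}  FOLLOW(A)={$,a,b}  FOLLOW(B)={a,b}
pass 3: done
  FOLLOW(S)={$,a,b}  FOLLOW(A)={$,a,b}  FOLLOW(B)={a,b}

FOLLOW(A) = ["$", "a", "b"]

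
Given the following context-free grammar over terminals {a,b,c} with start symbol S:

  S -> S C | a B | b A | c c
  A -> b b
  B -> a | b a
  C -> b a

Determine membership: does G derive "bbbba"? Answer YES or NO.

Convert to CNF:
  S -> S C | T0 A | T1 B | T2 T2
  A -> T0 T0
  B -> T0 T1 | a
  C -> T0 T1
  T0 -> b
  T1 -> a
  T2 -> c

Fill CYK table bottom-up:
  T[0,0] 'b' = {T0}  orig:{}
  T[1,1] 'b' = {T0}  orig:{}
  T[2,2] 'b' = {T0}  orig:{}
  T[3,3] 'b' = {T0}  orig:{}
  T[4,4] 'a' = {B,T1}  orig:{B}
  T[0,1] 'bb' = {A}
  T[1,2] 'bb' = {A}
  T[2,3] 'bb' = {A}
  T[3,4] 'ba' = {B,C}
  T[0,2] 'bbb' = {S}
  T[1,3] 'bbb' = {S}
  T[2,4] 'bba' = ∅
  T[0,3] 'bbbb' = ∅
  T[1,4] 'bbba' = ∅
  T[0,4] 'bbbba' = {S}

S ∈ T[0,4] ⇒ YES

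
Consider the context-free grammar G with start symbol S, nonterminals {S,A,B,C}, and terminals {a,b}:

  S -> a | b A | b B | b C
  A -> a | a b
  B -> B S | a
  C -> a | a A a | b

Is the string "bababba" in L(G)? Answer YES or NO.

Convert to CNF:
  S -> T1 A | T1 B | T1 C | a
  A -> T0 T1 | a
  B -> B S | a
  C -> T0 X2 | a | b
  T0 -> a
  T1 -> b
  X2 -> A T0

CYK table (by increasing span):
  [0..0]={C,T1}  "b"  orig:{C}
  [1..1]={A,B,C,S,T0}  "a"  orig:{A,B,C,S}
  [2..2]={C,T1}  "b"  orig:{C}
  [3..3]={A,B,C,S,T0}  "a"  orig:{A,B,C,S}
  [4..4]={C,T1}  "b"  orig:{C}
  [5..5]={C,T1}  "b"  orig:{C}
  [6..6]={A,B,C,S,T0}  "a"  orig:{A,B,C,S}
  [0..1]={S}  "ba"
  [1..2]={A}  "ab"
  [2..3]={S}  "ba"
  [3..4]={A}  "ab"
  [4..5]={S}  "bb"
  [5..6]={S}  "ba"
  [0..2]={S}  "bab"
  [1..3]={B,X2}  "aba"  orig:{B}
  [2..4]={S}  "bab"
  [3..5]={B}  "abb"
  [4..6]=∅  "bba"
  [0..3]={S}  "baba"
  [1..4]={B}  "abab"
  [2..5]={S}  "babb"
  [3..6]={B}  "abba"
  [0..4]={S}  "babab"
  [1..5]={B}  "ababb"
  [2..6]={S}  "babba"
  [0..5]={S}  "bababb"
  [1..6]={B}  "ababba"
  [0..6]={S}  "bababba"

S ∈ T[0,6] ⇒ YES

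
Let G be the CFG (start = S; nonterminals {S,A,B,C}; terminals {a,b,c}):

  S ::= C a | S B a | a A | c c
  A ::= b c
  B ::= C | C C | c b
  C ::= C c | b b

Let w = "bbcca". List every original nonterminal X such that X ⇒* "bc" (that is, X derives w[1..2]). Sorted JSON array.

CNF form of G:
  S -> C T2 | S X3 | T1 T1 | T2 A
  A -> T0 T1
  B -> C C | C T1 | T0 T0 | T1 T0
  C -> C T1 | T0 T0
  T0 -> b
  T1 -> c
  T2 -> a
  X3 -> B T2

CYK fill (cells [i..j] with 1 ≤ i ≤ j ≤ 2 only):
  [1..1]={T0}  "b"  orig:{}
  [2..2]={T1}  "c"  orig:{}
  [1..2]={A}  "bc"

Original NTs in T[1,2] deriving "bc": ["A"]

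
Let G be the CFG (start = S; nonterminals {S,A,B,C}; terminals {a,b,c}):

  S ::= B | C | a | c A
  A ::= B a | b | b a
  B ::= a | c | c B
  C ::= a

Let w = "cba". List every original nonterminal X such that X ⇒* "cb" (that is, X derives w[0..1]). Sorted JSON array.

Convert to CNF:
  S -> T2 A | T2 B | a | c
  A -> B T0 | T1 T0 | b
  B -> T2 B | a | c
  C -> a
  T0 -> a
  T1 -> b
  T2 -> c

CYK fill — only the sub-triangle for w[0..1]:
  T[0,0] 'c' = {B,S,T2}  orig:{B,S}
  T[1,1] 'b' = {A,T1}  orig:{A}
  T[0,1] 'cb' = {S}

Original NTs in T[0,1] deriving "cb": ["S"]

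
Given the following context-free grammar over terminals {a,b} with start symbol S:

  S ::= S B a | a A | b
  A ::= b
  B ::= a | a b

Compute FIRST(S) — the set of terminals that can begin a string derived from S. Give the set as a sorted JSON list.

Compute FIRST by fixpoint:
round 1:
  A via A→b: +{b}
  B via B→a: +{a}
  S via S→a A: +{a}
  S via S→b: +{b}
  FIRST(S)={a,b}  FIRST(A)={b}  FIRST(B)={a}
round 2: (stable)
  FIRST(S)={a,b}  FIRST(A)={b}  FIRST(B)={a}

FIRST(S) = ["a", "b"]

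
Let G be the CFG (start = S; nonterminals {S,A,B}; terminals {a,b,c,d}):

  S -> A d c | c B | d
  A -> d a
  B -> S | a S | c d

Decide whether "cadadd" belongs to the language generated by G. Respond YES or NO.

Convert to CNF:
  S -> A X4 | T2 B | d
  A -> T0 T1
  B -> A X3 | T1 S | T2 B | T2 T0 | d
  T0 -> d
  T1 -> a
  T2 -> c
  X3 -> T0 T2
  X4 -> T0 T2

CYK fill:
  T[0,0] 'c' = {T2}  orig:{}
  T[1,1] 'a' = {T1}  orig:{}
  T[2,2] 'd' = {B,S,T0}  orig:{B,S}
  T[3,3] 'a' = {T1}  orig:{}
  T[4,4] 'd' = {B,S,T0}  orig:{B,S}
  T[5,5] 'd' = {B,S,T0}  orig:{B,S}
  T[0,1] 'ca' = ∅
  T[1,2] 'ad' = {B}
  T[2,3] 'da' = {A}
  T[3,4] 'ad' = {B}
  T[4,5] 'dd' = ∅
  T[0,2] 'cad' = {B,S}
  T[1,3] 'ada' = ∅
  T[2,4] 'dad' = ∅
  T[3,5] 'add' = ∅
  T[0,3] 'cada' = ∅
  T[1,4] 'adad' = ∅
  T[2,5] 'dadd' = ∅
  T[0,4] 'cadad' = ∅
  T[1,5] 'adadd' = ∅
  T[0,5] 'cadadd' = ∅

S ∉ T[0,5] ⇒ NO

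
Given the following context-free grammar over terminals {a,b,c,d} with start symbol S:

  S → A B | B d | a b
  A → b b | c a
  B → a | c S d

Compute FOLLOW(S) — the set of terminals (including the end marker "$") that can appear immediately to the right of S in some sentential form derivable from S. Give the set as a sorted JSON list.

Compute FIRST by fixpoint:
[1]
  A via A→b b: +{b}
  A via A→c a: +{c}
  B via B→a: +{a}
  B via B→c S d: +{c}
  S via S→A B: +{b,c}
  S via S→B d: +{a}
  FIRST[S]={a,b,c}  FIRST[A]={b,c}  FIRST[B]={a,c}
[2] (no change)
  FIRST[S]={a,b,c}  FIRST[A]={b,c}  FIRST[B]={a,c}

Compute FOLLOW by fixpoint:
seed FOLLOW(S) with $
round 1:
  B→c S d: FOLLOW(S) ⊇ FIRST(d) = {d}; new: +{d}
  S→A B: FOLLOW(A) ⊇ FIRST(B) = {a,c}; new: +{a,c}
  S→A B: FOLLOW(B) ⊇ FOLLOW(S) ⊇ {$,d}; new: +{$,d}
  FOLLOW(S)={$,d}  FOLLOW(A)={a,c}  FOLLOW(B)={$,d}
round 2: (stable)
  FOLLOW(S)={$,d}  FOLLOW(A)={a,c}  FOLLOW(B)={$,d}

FOLLOW(S) = ["$", "d"]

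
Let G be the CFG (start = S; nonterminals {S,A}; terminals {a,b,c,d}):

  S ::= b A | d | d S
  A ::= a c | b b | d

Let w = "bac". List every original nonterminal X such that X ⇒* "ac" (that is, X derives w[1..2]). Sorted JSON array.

Convert to CNF:
  S -> T2 A | T3 S | d
  A -> T0 T1 | T2 T2 | d
  T0 -> a
  T1 -> c
  T2 -> b
  T3 -> d

Fill CYK table bottom-up, restricted to cells inside w[1..2]:
  T[1,1] 'a' = {T0}  orig:{}
  T[2,2] 'c' = {T1}  orig:{}
  T[1,2] 'ac' = {A}

Original NTs in T[1,2] deriving "ac": ["A"]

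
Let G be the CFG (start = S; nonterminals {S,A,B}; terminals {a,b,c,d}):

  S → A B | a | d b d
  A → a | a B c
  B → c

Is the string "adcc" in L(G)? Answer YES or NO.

CNF form of G:
  S -> A B | T2 X5 | a
  A -> T0 X4 | a
  B -> c
  T0 -> a
  T1 -> c
  T2 -> d
  T3 -> b
  X4 -> B T1
  X5 -> T3 T2

CYK fill:
  cell(0,0) a: {A,S,T0}  orig:{A,S}
  cell(1,1) d: {T2}  orig:{}
  cell(2,2) c: {B,T1}  orig:{B}
  cell(3,3) c: {B,T1}  orig:{B}
  cell(0,1) ad: ∅
  cell(1,2) dc: ∅
  cell(2,3) cc: {X4}  orig:{}
  cell(0,2) adc: ∅
  cell(1,3) dcc: ∅
  cell(0,3) adcc: ∅

S ∉ T[0,3] ⇒ NO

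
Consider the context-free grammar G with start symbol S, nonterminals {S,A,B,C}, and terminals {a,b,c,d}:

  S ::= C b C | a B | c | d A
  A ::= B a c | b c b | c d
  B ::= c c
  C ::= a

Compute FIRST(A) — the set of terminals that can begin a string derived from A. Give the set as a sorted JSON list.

Compute FIRST by fixpoint:
pass 1:
  A via A→b c b: +{b}
  A via A→c d: +{c}
  B via B→c c: +{c}
  C via C→a: +{a}
  S via S→C b C: +{a}
  S via S→c: +{c}
  S via S→d A: +{d}
  FIRST[S]={a,c,d}  FIRST[A]={b,c}  FIRST[B]={c}  FIRST[C]={a}
pass 2: done
  FIRST[S]={a,c,d}  FIRST[A]={b,c}  FIRST[B]={c}  FIRST[C]={a}

FIRST(A) = ["b", "c"]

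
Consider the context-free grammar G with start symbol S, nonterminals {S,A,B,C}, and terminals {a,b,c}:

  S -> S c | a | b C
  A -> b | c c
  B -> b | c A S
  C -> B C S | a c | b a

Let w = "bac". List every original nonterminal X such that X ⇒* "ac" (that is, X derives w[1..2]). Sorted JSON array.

Convert to CNF:
  S -> S T0 | T2 C | a
  A -> T0 T0 | b
  B -> T0 X3 | b
  C -> B X4 | T1 T0 | T2 T1
  T0 -> c
  T1 -> a
  T2 -> b
  X3 -> A S
  X4 -> C S

CYK table (by increasing span) — only the sub-triangle for w[1..2]:
  cell(1,1) a: {S,T1}  orig:{S}
  cell(2,2) c: {T0}  orig:{}
  cell(1,2) ac: {C,S}

Original NTs in T[1,2] deriving "ac": ["C", "S"]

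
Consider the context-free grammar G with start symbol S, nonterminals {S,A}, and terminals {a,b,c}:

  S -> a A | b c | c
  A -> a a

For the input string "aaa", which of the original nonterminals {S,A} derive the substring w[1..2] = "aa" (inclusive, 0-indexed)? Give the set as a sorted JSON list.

CNF form of G:
  S -> T0 A | T1 T2 | c
  A -> T0 T0
  T0 -> a
  T1 -> b
  T2 -> c

CYK table (by increasing span) (cells [i..j] with 1 ≤ i ≤ j ≤ 2 only):
  cell(1,1) a: {T0}  orig:{}
  cell(2,2) a: {T0}  orig:{}
  cell(1,2) aa: {A}

Original NTs in T[1,2] deriving "aa": ["A"]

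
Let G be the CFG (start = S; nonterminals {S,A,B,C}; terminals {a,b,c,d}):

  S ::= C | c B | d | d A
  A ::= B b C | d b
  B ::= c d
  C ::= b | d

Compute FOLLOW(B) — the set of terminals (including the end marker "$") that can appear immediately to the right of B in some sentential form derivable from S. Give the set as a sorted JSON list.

FIRST sets, iterate to fixpoint:
round 1:
  A via A→d b: +{d}
  B via B→c d: +{c}
  C via C→b: +{b}
  C via C→d: +{d}
  S via S→C: +{b,d}
  S via S→c B: +{c}
  FIRST(S)={b,c,d}  FIRST(A)={d}  FIRST(B)={c}  FIRST(C)={b,d}
round 2:
  A via A→B b C: +{c}
  FIRST(S)={b,c,d}  FIRST(A)={c,d}  FIRST(B)={c}  FIRST(C)={b,d}
round 3: (stable)
  FIRST(S)={b,c,d}  FIRST(A)={c,d}  FIRST(B)={c}  FIRST(C)={b,d}

Compute FOLLOW by fixpoint:
seed FOLLOW(S) with $
pass 1:
  A→B b C: FOLLOW(B) ⊇ FIRST(b) = {b}; new: +{b}
  S→C: FOLLOW(C) ⊇ FOLLOW(S) ⊇ {$}; new: +{$}
  S→c B: FOLLOW(B) ⊇ FOLLOW(S) ⊇ {$}; new: +{$}
  S→d A: FOLLOW(A) ⊇ FOLLOW(S) ⊇ {$}; new: +{$}
  FOLLOW[S]={$}  FOLLOW[A]={$}  FOLLOW[B]={$,b}  FOLLOW[C]={$}
pass 2: done
  FOLLOW[S]={$}  FOLLOW[A]={$}  FOLLOW[B]={$,b}  FOLLOW[C]={$}

FOLLOW(B) = ["$", "b"]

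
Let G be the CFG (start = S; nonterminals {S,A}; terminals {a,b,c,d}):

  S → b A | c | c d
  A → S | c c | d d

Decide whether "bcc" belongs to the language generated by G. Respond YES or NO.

Convert to CNF:
  S -> T0 A | T1 T2 | c
  A -> T0 A | T1 T1 | T1 T2 | T2 T2 | c
  T0 -> b
  T1 -> c
  T2 -> d

Fill CYK table bottom-up:
  [0..0]={T0}  "b"  orig:{}
  [1..1]={A,S,T1}  "c"  orig:{A,S}
  [2..2]={A,S,T1}  "c"  orig:{A,S}
  [0..1]={A,S}  "bc"
  [1..2]={A}  "cc"
  [0..2]={A,S}  "bcc"

S ∈ T[0,2] ⇒ YES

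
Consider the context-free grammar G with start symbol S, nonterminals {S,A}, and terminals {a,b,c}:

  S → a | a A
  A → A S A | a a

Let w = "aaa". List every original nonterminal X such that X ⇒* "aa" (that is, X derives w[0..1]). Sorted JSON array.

Convert to CNF:
  S -> T0 A | a
  A -> A X1 | T0 T0
  T0 -> a
  X1 -> S A

CYK fill (cells [i..j] with 0 ≤ i ≤ j ≤ 1 only):
  cell(0,0) a: {S,T0}  orig:{S}
  cell(1,1) a: {S,T0}  orig:{S}
  cell(0,1) aa: {A}

Original NTs in T[0,1] deriving "aa": ["A"]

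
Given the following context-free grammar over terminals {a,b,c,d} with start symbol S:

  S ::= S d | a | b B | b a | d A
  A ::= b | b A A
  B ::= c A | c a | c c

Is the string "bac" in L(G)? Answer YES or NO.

CNF form of G:
  S -> S T3 | T0 B | T0 T2 | T3 A | a
  A -> T0 X4 | b
  B -> T1 A | T1 T1 | T1 T2
  T0 -> b
  T1 -> c
  T2 -> a
  T3 -> d
  X4 -> A A

CYK fill:
  [0..0]={A,T0}  "b"  orig:{A}
  [1..1]={S,T2}  "a"  orig:{S}
  [2..2]={T1}  "c"  orig:{}
  [0..1]={S}  "ba"
  [1..2]=∅  "ac"
  [0..2]=∅  "bac"

S ∉ T[0,2] ⇒ NO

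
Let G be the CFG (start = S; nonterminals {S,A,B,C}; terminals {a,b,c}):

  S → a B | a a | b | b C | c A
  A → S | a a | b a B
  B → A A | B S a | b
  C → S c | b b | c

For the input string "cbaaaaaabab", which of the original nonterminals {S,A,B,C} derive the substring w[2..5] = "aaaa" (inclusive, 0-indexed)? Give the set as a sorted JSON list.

Convert to CNF:
  S -> T0 B | T0 T0 | T1 C | T2 A | b
  A -> T0 B | T0 T0 | T1 C | T1 X3 | T2 A | b
  B -> A A | B X4 | b
  C -> S T2 | T1 T1 | c
  T0 -> a
  T1 -> b
  T2 -> c
  X3 -> T0 B
  X4 -> S T0

CYK table (by increasing span) — only the sub-triangle for w[2..5]:
  T[2,2] 'a' = {T0}  orig:{}
  T[3,3] 'a' = {T0}  orig:{}
  T[4,4] 'a' = {T0}  orig:{}
  T[5,5] 'a' = {T0}  orig:{}
  T[2,3] 'aa' = {A,S}
  T[3,4] 'aa' = {A,S}
  T[4,5] 'aa' = {A,S}
  T[2,4] 'aaa' = {X4}  orig:{}
  T[3,5] 'aaa' = {X4}  orig:{}
  T[2,5] 'aaaa' = {B}

Original NTs in T[2,5] deriving "aaaa": ["B"]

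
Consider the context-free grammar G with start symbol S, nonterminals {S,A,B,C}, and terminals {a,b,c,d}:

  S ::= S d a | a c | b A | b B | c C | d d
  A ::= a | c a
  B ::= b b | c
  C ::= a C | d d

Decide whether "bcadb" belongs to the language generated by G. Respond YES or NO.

Convert to CNF:
  S -> S X4 | T0 C | T1 T0 | T2 A | T2 B | T3 T3
  A -> T0 T1 | a
  B -> T2 T2 | c
  C -> T1 C | T3 T3
  T0 -> c
  T1 -> a
  T2 -> b
  T3 -> d
  X4 -> T3 T1

CYK fill:
  [0..0]={T2}  "b"  orig:{}
  [1..1]={B,T0}  "c"  orig:{B}
  [2..2]={A,T1}  "a"  orig:{A}
  [3..3]={T3}  "d"  orig:{}
  [4..4]={T2}  "b"  orig:{}
  [0..1]={S}  "bc"
  [1..2]={A}  "ca"
  [2..3]=∅  "ad"
  [3..4]=∅  "db"
  [0..2]={S}  "bca"
  [1..3]=∅  "cad"
  [2..4]=∅  "adb"
  [0..3]=∅  "bcad"
  [1..4]=∅  "cadb"
  [0..4]=∅  "bcadb"

S ∉ T[0,4] ⇒ NO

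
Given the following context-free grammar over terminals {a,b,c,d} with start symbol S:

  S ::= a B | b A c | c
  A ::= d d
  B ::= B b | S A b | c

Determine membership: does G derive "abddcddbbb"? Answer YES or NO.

Convert to CNF:
  S -> T1 X5 | T2 B | c
  A -> T0 T0
  B -> B T1 | S X4 | c
  T0 -> d
  T1 -> b
  T2 -> a
  T3 -> c
  X4 -> A T1
  X5 -> A T3

CYK fill:
  [0..0]={T2}  "a"  orig:{}
  [1..1]={T1}  "b"  orig:{}
  [2..2]={T0}  "d"  orig:{}
  [3..3]={T0}  "d"  orig:{}
  [4..4]={B,S,T3}  "c"  orig:{B,S}
  [5..5]={T0}  "d"  orig:{}
  [6..6]={T0}  "d"  orig:{}
  [7..7]={T1}  "b"  orig:{}
  [8..8]={T1}  "b"  orig:{}
  [9..9]={T1}  "b"  orig:{}
  [0..1]=∅  "ab"
  [1..2]=∅  "bd"
  [2..3]={A}  "dd"
  [3..4]=∅  "dc"
  [4..5]=∅  "cd"
  [5..6]={A}  "dd"
  [6..7]=∅  "db"
  [7..8]=∅  "bb"
  [8..9]=∅  "bb"
  [0..2]=∅  "abd"
  [1..3]=∅  "bdd"
  [2..4]={X5}  "ddc"  orig:{}
  [3..5]=∅  "dcd"
  [4..6]=∅  "cdd"
  [5..7]={X4}  "ddb"  orig:{}
  [6..8]=∅  "dbb"
  [7..9]=∅  "bbb"
  [0..3]=∅  "abdd"
  [1..4]={S}  "bddc"
  [2..5]=∅  "ddcd"
  [3..6]=∅  "dcdd"
  [4..7]={B}  "cddb"
  [5..8]=∅  "ddbb"
  [6..9]=∅  "dbbb"
  [0..4]=∅  "abddc"
  [1..5]=∅  "bddcd"
  [2..6]=∅  "ddcdd"
  [3..7]=∅  "dcddb"
  [4..8]={B}  "cddbb"
  [5..9]=∅  "ddbbb"
  [0..5]=∅  "abddcd"
  [1..6]=∅  "bddcdd"
  [2..7]=∅  "ddcddb"
  [3..8]=∅  "dcddbb"
  [4..9]={B}  "cddbbb"
  [0..6]=∅  "abddcdd"
  [1..7]={B}  "bddcddb"
  [2..8]=∅  "ddcddbb"
  [3..9]=∅  "dcddbbb"
  [0..7]={S}  "abddcddb"
  [1..8]={B}  "bddcddbb"
  [2..9]=∅  "ddcddbbb"
  [0..8]={S}  "abddcddbb"
  [1..9]={B}  "bddcddbbb"
  [0..9]={S}  "abddcddbbb"

S ∈ T[0,9] ⇒ YES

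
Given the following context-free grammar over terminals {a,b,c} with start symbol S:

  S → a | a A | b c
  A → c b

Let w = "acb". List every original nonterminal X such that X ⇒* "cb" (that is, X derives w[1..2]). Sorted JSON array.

Convert to CNF:
  S -> T1 T0 | T2 A | a
  A -> T0 T1
  T0 -> c
  T1 -> b
  T2 -> a

Fill CYK table bottom-up (cells [i..j] with 1 ≤ i ≤ j ≤ 2 only):
  cell(1,1) c: {T0}  orig:{}
  cell(2,2) b: {T1}  orig:{}
  cell(1,2) cb: {A}

Original NTs in T[1,2] deriving "cb": ["A"]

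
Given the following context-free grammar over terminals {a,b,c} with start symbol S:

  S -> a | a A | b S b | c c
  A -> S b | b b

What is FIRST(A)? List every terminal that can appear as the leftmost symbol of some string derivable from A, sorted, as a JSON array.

Compute FIRST by fixpoint:
iter 1:
  A via A→b b: +{b}
  S via S→a: +{a}
  S via S→b S b: +{b}
  S via S→c c: +{c}
  FIRST(S)={a,b,c}  FIRST(A)={b}
iter 2:
  A via A→S b: +{a,c}
  FIRST(S)={a,b,c}  FIRST(A)={a,b,c}
iter 3: done
  FIRST(S)={a,b,c}  FIRST(A)={a,b,c}

FIRST(A) = ["a", "b", "c"]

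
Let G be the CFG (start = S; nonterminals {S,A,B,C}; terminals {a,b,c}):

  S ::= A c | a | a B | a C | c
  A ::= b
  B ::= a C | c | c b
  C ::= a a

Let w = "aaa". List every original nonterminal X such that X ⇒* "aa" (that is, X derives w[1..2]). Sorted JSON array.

Convert to CNF:
  S -> A T1 | T0 B | T0 C | a | c
  A -> b
  B -> T0 C | T1 T2 | c
  C -> T0 T0
  T0 -> a
  T1 -> c
  T2 -> b

Fill CYK table bottom-up — only the sub-triangle for w[1..2]:
  [1..1]={S,T0}  "a"  orig:{S}
  [2..2]={S,T0}  "a"  orig:{S}
  [1..2]={C}  "aa"

Original NTs in T[1,2] deriving "aa": ["C"]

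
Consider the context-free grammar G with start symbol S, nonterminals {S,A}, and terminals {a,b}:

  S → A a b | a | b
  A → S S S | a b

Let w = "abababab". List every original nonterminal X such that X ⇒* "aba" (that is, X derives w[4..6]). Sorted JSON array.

Convert to CNF:
  S -> A X3 | a | b
  A -> S X2 | T0 T1
  T0 -> a
  T1 -> b
  X2 -> S S
  X3 -> T0 T1

CYK table (by increasing span) — only the sub-triangle for w[4..6]:
  T[4,4] 'a' = {S,T0}  orig:{S}
  T[5,5] 'b' = {S,T1}  orig:{S}
  T[6,6] 'a' = {S,T0}  orig:{S}
  T[4,5] 'ab' = {A,X2,X3}  orig:{A}
  T[5,6] 'ba' = {X2}  orig:{}
  T[4,6] 'aba' = {A}

Original NTs in T[4,6] deriving "aba": ["A"]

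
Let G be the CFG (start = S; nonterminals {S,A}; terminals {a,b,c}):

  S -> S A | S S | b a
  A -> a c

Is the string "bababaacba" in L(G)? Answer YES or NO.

Convert to CNF:
  S -> S A | S S | T2 T0
  A -> T0 T1
  T0 -> a
  T1 -> c
  T2 -> b

CYK table (by increasing span):
  T[0,0] 'b' = {T2}  orig:{}
  T[1,1] 'a' = {T0}  orig:{}
  T[2,2] 'b' = {T2}  orig:{}
  T[3,3] 'a' = {T0}  orig:{}
  T[4,4] 'b' = {T2}  orig:{}
  T[5,5] 'a' = {T0}  orig:{}
  T[6,6] 'a' = {T0}  orig:{}
  T[7,7] 'c' = {T1}  orig:{}
  T[8,8] 'b' = {T2}  orig:{}
  T[9,9] 'a' = {T0}  orig:{}
  T[0,1] 'ba' = {S}
  T[1,2] 'ab' = ∅
  T[2,3] 'ba' = {S}
  T[3,4] 'ab' = ∅
  T[4,5] 'ba' = {S}
  T[5,6] 'aa' = ∅
  T[6,7] 'ac' = {A}
  T[7,8] 'cb' = ∅
  T[8,9] 'ba' = {S}
  T[0,2] 'bab' = ∅
  T[1,3] 'aba' = ∅
  T[2,4] 'bab' = ∅
  T[3,5] 'aba' = ∅
  T[4,6] 'baa' = ∅
  T[5,7] 'aac' = ∅
  T[6,8] 'acb' = ∅
  T[7,9] 'cba' = ∅
  T[0,3] 'baba' = {S}
  T[1,4] 'abab' = ∅
  T[2,5] 'baba' = {S}
  T[3,6] 'abaa' = ∅
  T[4,7] 'baac' = {S}
  T[5,8] 'aacb' = ∅
  T[6,9] 'acba' = ∅
  T[0,4] 'babab' = ∅
  T[1,5] 'ababa' = ∅
  T[2,6] 'babaa' = ∅
  T[3,7] 'abaac' = ∅
  T[4,8] 'baacb' = ∅
  T[5,9] 'aacba' = ∅
  T[0,5] 'bababa' = {S}
  T[1,6] 'ababaa' = ∅
  T[2,7] 'babaac' = {S}
  T[3,8] 'abaacb' = ∅
  T[4,9] 'baacba' = {S}
  T[0,6] 'bababaa' = ∅
  T[1,7] 'ababaac' = ∅
  T[2,8] 'babaacb' = ∅
  T[3,9] 'abaacba' = ∅
  T[0,7] 'bababaac' = {S}
  T[1,8] 'ababaacb' = ∅
  T[2,9] 'babaacba' = {S}
  T[0,8] 'bababaacb' = ∅
  T[1,9] 'ababaacba' = ∅
  T[0,9] 'bababaacba' = {S}

S ∈ T[0,9] ⇒ YES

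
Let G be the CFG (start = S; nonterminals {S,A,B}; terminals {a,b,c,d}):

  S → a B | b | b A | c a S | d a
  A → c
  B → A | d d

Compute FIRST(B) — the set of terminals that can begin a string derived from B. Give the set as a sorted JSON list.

Compute FIRST by fixpoint:
round 1:
  A via A→c: +{c}
  B via B→A: +{c}
  B via B→d d: +{d}
  S via S→a B: +{a}
  S via S→b: +{b}
  S via S→c a S: +{c}
  S via S→d a: +{d}
  S: {a,b,c,d}  A: {c}  B: {c,d}
round 2: done
  S: {a,b,c,d}  A: {c}  B: {c,d}

FIRST(B) = ["c", "d"]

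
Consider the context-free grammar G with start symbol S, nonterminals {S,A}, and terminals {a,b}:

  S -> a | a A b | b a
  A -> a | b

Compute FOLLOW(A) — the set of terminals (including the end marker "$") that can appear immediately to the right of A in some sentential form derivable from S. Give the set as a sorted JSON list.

Compute FIRST by fixpoint:
round 1:
  A via A→a: +{a}
  A via A→b: +{b}
  S via S→a: +{a}
  S via S→b a: +{b}
  S: {a,b}  A: {a,b}
round 2: (no change)
  S: {a,b}  A: {a,b}

FOLLOW iteration:
seed FOLLOW(S) with $
iter 1:
  S→a A b: FOLLOW(A) ⊇ FIRST(b) = {b}; new: +{b}
  FOLLOW[S]={$}  FOLLOW[A]={b}
iter 2: done
  FOLLOW[S]={$}  FOLLOW[A]={b}

FOLLOW(A) = ["b"]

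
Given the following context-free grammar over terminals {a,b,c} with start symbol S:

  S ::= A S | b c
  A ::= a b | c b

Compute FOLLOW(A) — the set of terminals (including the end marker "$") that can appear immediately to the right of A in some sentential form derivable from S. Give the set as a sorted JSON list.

FIRST sets, iterate to fixpoint:
round 1:
  A via A→a b: +{a}
  A via A→c b: +{c}
  S via S→A S: +{a,c}
  S via S→b c: +{b}
  S: {a,b,c}  A: {a,c}
round 2: — fixpoint
  S: {a,b,c}  A: {a,c}

Compute FOLLOW by fixpoint:
FOLLOW(S) := {$}
[1]
  S→A S: FOLLOW(A) ⊇ FIRST(S) = {a,b,c}; new: +{a,b,c}
  S: {$}  A: {a,b,c}
[2] done
  S: {$}  A: {a,b,c}

FOLLOW(A) = ["a", "b", "c"]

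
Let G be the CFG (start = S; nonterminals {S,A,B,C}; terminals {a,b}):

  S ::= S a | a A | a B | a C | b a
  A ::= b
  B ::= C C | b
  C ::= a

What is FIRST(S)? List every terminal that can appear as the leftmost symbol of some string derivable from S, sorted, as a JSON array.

Compute FIRST by fixpoint:
[1]
  A via A→b: +{b}
  B via B→b: +{b}
  C via C→a: +{a}
  S via S→a A: +{a}
  S via S→b a: +{b}
  FIRST(S)={a,b}  FIRST(A)={b}  FIRST(B)={b}  FIRST(C)={a}
[2]
  B via B→C C: +{a}
  FIRST(S)={a,b}  FIRST(A)={b}  FIRST(B)={a,b}  FIRST(C)={a}
[3] (stable)
  FIRST(S)={a,b}  FIRST(A)={b}  FIRST(B)={a,b}  FIRST(C)={a}

FIRST(S) = ["a", "b"]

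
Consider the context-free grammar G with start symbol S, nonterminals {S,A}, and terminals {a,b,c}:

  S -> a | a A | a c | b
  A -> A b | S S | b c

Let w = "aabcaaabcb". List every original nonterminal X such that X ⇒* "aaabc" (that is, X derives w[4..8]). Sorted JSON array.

Convert to CNF:
  S -> T2 A | T2 T1 | a | b
  A -> A T0 | S S | T0 T1
  T0 -> b
  T1 -> c
  T2 -> a

CYK table (by increasing span) (cells [i..j] with 4 ≤ i ≤ j ≤ 8 only):
  T[4,4] 'a' = {S,T2}  orig:{S}
  T[5,5] 'a' = {S,T2}  orig:{S}
  T[6,6] 'a' = {S,T2}  orig:{S}
  T[7,7] 'b' = {S,T0}  orig:{S}
  T[8,8] 'c' = {T1}  orig:{}
  T[4,5] 'aa' = {A}
  T[5,6] 'aa' = {A}
  T[6,7] 'ab' = {A}
  T[7,8] 'bc' = {A}
  T[4,6] 'aaa' = {S}
  T[5,7] 'aab' = {A,S}
  T[6,8] 'abc' = {S}
  T[4,7] 'aaab' = {A,S}
  T[5,8] 'aabc' = {A}
  T[4,8] 'aaabc' = {S}

Original NTs in T[4,8] deriving "aaabc": ["S"]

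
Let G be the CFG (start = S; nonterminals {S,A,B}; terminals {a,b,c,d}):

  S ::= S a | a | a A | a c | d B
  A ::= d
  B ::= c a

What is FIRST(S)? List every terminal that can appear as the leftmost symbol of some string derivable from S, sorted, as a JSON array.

FIRST sets, iterate to fixpoint:
[1]
  A via A→d: +{d}
  B via B→c a: +{c}
  S via S→a: +{a}
  S via S→d B: +{d}
  S: {a,d}  A: {d}  B: {c}
[2] done
  S: {a,d}  A: {d}  B: {c}

FIRST(S) = ["a", "d"]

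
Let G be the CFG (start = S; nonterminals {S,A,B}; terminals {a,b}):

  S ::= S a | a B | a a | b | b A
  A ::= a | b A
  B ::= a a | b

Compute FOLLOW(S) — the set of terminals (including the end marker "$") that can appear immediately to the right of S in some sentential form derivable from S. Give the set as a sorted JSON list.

Compute FIRST by fixpoint:
[1]
  A via A→a: +{a}
  A via A→b A: +{b}
  B via B→a a: +{a}
  B via B→b: +{b}
  S via S→a B: +{a}
  S via S→b: +{b}
  S: {a,b}  A: {a,b}  B: {a,b}
[2] done
  S: {a,b}  A: {a,b}  B: {a,b}

FOLLOW sets:
initialize: $ ∈ FOLLOW(S)
iter 1:
  S→S a: FOLLOW(S) ⊇ FIRST(a) = {a}; new: +{a}
  S→a B: FOLLOW(B) ⊇ FOLLOW(S) ⊇ {$,a}; new: +{$,a}
  S→b A: FOLLOW(A) ⊇ FOLLOW(S) ⊇ {$,a}; new: +{$,a}
  S: {$,a}  A: {$,a}  B: {$,a}
iter 2: (stable)
  S: {$,a}  A: {$,a}  B: {$,a}

FOLLOW(S) = ["$", "a"]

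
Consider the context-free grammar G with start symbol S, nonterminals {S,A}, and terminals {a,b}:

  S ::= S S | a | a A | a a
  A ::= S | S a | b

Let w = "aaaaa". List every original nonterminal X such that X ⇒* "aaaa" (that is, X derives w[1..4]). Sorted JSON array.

Convert to CNF:
  S -> S S | T0 A | T0 T0 | a
  A -> S S | S T0 | T0 A | T0 T0 | a | b
  T0 -> a

Fill CYK table bottom-up, restricted to cells inside w[1..4]:
  cell(1,1) a: {A,S,T0}  orig:{A,S}
  cell(2,2) a: {A,S,T0}  orig:{A,S}
  cell(3,3) a: {A,S,T0}  orig:{A,S}
  cell(4,4) a: {A,S,T0}  orig:{A,S}
  cell(1,2) aa: {A,S}
  cell(2,3) aa: {A,S}
  cell(3,4) aa: {A,S}
  cell(1,3) aaa: {A,S}
  cell(2,4) aaa: {A,S}
  cell(1,4) aaaa: {A,S}

Original NTs in T[1,4] deriving "aaaa": ["A", "S"]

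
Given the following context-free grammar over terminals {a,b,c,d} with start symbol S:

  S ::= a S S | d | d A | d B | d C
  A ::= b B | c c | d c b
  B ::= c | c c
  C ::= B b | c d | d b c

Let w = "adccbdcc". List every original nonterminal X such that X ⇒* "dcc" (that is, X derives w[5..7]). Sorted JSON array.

Convert to CNF:
  S -> T2 A | T2 B | T2 C | T3 X6 | d
  A -> T0 B | T1 T1 | T2 X4
  B -> T1 T1 | c
  C -> B T0 | T1 T2 | T2 X5
  T0 -> b
  T1 -> c
  T2 -> d
  T3 -> a
  X4 -> T1 T0
  X5 -> T0 T1
  X6 -> S S

CYK fill, restricted to cells inside w[5..7]:
  cell(5,5) d: {S,T2}  orig:{S}
  cell(6,6) c: {B,T1}  orig:{B}
  cell(7,7) c: {B,T1}  orig:{B}
  cell(5,6) dc: {S}
  cell(6,7) cc: {A,B}
  cell(5,7) dcc: {S}

Original NTs in T[5,7] deriving "dcc": ["S"]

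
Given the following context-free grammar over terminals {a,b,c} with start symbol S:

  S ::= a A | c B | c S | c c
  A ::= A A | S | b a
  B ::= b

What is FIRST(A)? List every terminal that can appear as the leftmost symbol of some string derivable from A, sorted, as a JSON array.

FIRST sets, iterate to fixpoint:
[1]
  A via A→b a: +{b}
  B via B→b: +{b}
  S via S→a A: +{a}
  S via S→c B: +{c}
  S: {a,c}  A: {b}  B: {b}
[2]
  A via A→S: +{a,c}
  S: {a,c}  A: {a,b,c}  B: {b}
[3] (no change)
  S: {a,c}  A: {a,b,c}  B: {b}

FIRST(A) = ["a", "b", "c"]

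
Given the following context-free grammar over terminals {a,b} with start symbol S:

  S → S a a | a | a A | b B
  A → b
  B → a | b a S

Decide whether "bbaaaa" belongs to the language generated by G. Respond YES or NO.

Convert to CNF:
  S -> S X3 | T0 B | T1 A | a
  A -> b
  B -> T0 X2 | a
  T0 -> b
  T1 -> a
  X2 -> T1 S
  X3 -> T1 T1

CYK table (by increasing span):
  [0..0]={A,T0}  "b"  orig:{A}
  [1..1]={A,T0}  "b"  orig:{A}
  [2..2]={B,S,T1}  "a"  orig:{B,S}
  [3..3]={B,S,T1}  "a"  orig:{B,S}
  [4..4]={B,S,T1}  "a"  orig:{B,S}
  [5..5]={B,S,T1}  "a"  orig:{B,S}
  [0..1]=∅  "bb"
  [1..2]={S}  "ba"
  [2..3]={X2,X3}  "aa"  orig:{}
  [3..4]={X2,X3}  "aa"  orig:{}
  [4..5]={X2,X3}  "aa"  orig:{}
  [0..2]=∅  "bba"
  [1..3]={B}  "baa"
  [2..4]={S}  "aaa"
  [3..5]={S}  "aaa"
  [0..3]={S}  "bbaa"
  [1..4]={S}  "baaa"
  [2..5]={X2}  "aaaa"  orig:{}
  [0..4]=∅  "bbaaa"
  [1..5]={B}  "baaaa"
  [0..5]={S}  "bbaaaa"

S ∈ T[0,5] ⇒ YES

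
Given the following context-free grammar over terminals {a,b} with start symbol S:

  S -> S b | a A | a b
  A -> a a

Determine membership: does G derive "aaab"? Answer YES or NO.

Convert to CNF:
  S -> S T1 | T0 A | T0 T1
  A -> T0 T0
  T0 -> a
  T1 -> b

CYK fill:
  T[0,0] 'a' = {T0}  orig:{}
  T[1,1] 'a' = {T0}  orig:{}
  T[2,2] 'a' = {T0}  orig:{}
  T[3,3] 'b' = {T1}  orig:{}
  T[0,1] 'aa' = {A}
  T[1,2] 'aa' = {A}
  T[2,3] 'ab' = {S}
  T[0,2] 'aaa' = {S}
  T[1,3] 'aab' = ∅
  T[0,3] 'aaab' = {S}

S ∈ T[0,3] ⇒ YES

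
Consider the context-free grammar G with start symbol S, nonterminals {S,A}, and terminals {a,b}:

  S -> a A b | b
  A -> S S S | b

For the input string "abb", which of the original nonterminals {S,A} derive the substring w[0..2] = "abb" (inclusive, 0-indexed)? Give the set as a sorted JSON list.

CNF form of G:
  S -> T0 X3 | b
  A -> S X2 | b
  T0 -> a
  T1 -> b
  X2 -> S S
  X3 -> A T1

Fill CYK table bottom-up — only the sub-triangle for w[0..2]:
  T[0,0] 'a' = {T0}  orig:{}
  T[1,1] 'b' = {A,S,T1}  orig:{A,S}
  T[2,2] 'b' = {A,S,T1}  orig:{A,S}
  T[0,1] 'ab' = ∅
  T[1,2] 'bb' = {X2,X3}  orig:{}
  T[0,2] 'abb' = {S}

Original NTs in T[0,2] deriving "abb": ["S"]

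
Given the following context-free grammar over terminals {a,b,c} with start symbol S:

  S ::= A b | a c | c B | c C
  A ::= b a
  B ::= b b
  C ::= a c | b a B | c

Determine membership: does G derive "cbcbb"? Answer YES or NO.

Convert to CNF:
  S -> A T0 | T1 T2 | T2 B | T2 C
  A -> T0 T1
  B -> T0 T0
  C -> T0 X3 | T1 T2 | c
  T0 -> b
  T1 -> a
  T2 -> c
  X3 -> T1 B

CYK table (by increasing span):
  [0..0]={C,T2}  "c"  orig:{C}
  [1..1]={T0}  "b"  orig:{}
  [2..2]={C,T2}  "c"  orig:{C}
  [3..3]={T0}  "b"  orig:{}
  [4..4]={T0}  "b"  orig:{}
  [0..1]=∅  "cb"
  [1..2]=∅  "bc"
  [2..3]=∅  "cb"
  [3..4]={B}  "bb"
  [0..2]=∅  "cbc"
  [1..3]=∅  "bcb"
  [2..4]={S}  "cbb"
  [0..3]=∅  "cbcb"
  [1..4]=∅  "bcbb"
  [0..4]=∅  "cbcbb"

S ∉ T[0,4] ⇒ NO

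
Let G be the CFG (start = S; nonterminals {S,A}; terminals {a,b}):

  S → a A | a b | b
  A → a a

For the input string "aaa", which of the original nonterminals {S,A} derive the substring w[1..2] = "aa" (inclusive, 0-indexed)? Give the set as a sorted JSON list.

Convert to CNF:
  S -> T0 A | T0 T1 | b
  A -> T0 T0
  T0 -> a
  T1 -> b

CYK fill, restricted to cells inside w[1..2]:
  cell(1,1) a: {T0}  orig:{}
  cell(2,2) a: {T0}  orig:{}
  cell(1,2) aa: {A}

Original NTs in T[1,2] deriving "aa": ["A"]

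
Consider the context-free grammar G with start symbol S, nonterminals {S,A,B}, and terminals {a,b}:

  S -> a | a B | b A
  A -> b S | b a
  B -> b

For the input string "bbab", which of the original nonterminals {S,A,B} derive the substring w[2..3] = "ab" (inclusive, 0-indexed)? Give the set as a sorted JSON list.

Convert to CNF:
  S -> T0 A | T1 B | a
  A -> T0 S | T0 T1
  B -> b
  T0 -> b
  T1 -> a

Fill CYK table bottom-up, restricted to cells inside w[2..3]:
  T[2,2] 'a' = {S,T1}  orig:{S}
  T[3,3] 'b' = {B,T0}  orig:{B}
  T[2,3] 'ab' = {S}

Original NTs in T[2,3] deriving "ab": ["S"]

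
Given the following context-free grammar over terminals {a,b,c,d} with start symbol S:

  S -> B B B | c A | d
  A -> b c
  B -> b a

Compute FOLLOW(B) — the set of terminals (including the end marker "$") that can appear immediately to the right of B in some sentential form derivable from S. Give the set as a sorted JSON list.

Compute FIRST by fixpoint:
iter 1:
  A via A→b c: +{b}
  B via B→b a: +{b}
  S via S→B B B: +{b}
  S via S→c A: +{c}
  S via S→d: +{d}
  FIRST[S]={b,c,d}  FIRST[A]={b}  FIRST[B]={b}
iter 2: (no change)
  FIRST[S]={b,c,d}  FIRST[A]={b}  FIRST[B]={b}

FOLLOW iteration:
seed FOLLOW(S) with $
[1]
  S→B B B: FOLLOW(B) ⊇ FIRST(B) = {b}; new: +{b}
  S→B B B: FOLLOW(B) ⊇ FOLLOW(S) ⊇ {$}; new: +{$}
  S→c A: FOLLOW(A) ⊇ FOLLOW(S) ⊇ {$}; new: +{$}
  S: {$}  A: {$}  B: {$,b}
[2] done
  S: {$}  A: {$}  B: {$,b}

FOLLOW(B) = ["$", "b"]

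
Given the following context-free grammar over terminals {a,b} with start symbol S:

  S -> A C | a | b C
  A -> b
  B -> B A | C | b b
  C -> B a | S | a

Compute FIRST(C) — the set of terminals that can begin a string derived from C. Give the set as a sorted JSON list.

Compute FIRST by fixpoint:
round 1:
  A via A→b: +{b}
  B via B→b b: +{b}
  C via C→B a: +{b}
  C via C→a: +{a}
  S via S→A C: +{b}
  S via S→a: +{a}
  S: {a,b}  A: {b}  B: {b}  C: {a,b}
round 2:
  B via B→C: +{a}
  S: {a,b}  A: {b}  B: {a,b}  C: {a,b}
round 3: done
  S: {a,b}  A: {b}  B: {a,b}  C: {a,b}

FIRST(C) = ["a", "b"]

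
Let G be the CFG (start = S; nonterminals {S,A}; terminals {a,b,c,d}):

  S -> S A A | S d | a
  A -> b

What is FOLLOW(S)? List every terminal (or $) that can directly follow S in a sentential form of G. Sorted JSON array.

Compute FIRST by fixpoint:
iter 1:
  A via A→b: +{b}
  S via S→a: +{a}
  S: {a}  A: {b}
iter 2: — fixpoint
  S: {a}  A: {b}

FOLLOW sets:
initialize: $ ∈ FOLLOW(S)
iter 1:
  S→S A A: FOLLOW(S) ⊇ FIRST(A) = {b}; new: +{b}
  S→S A A: FOLLOW(A) ⊇ FIRST(A) = {b}; new: +{b}
  S→S A A: FOLLOW(A) ⊇ FOLLOW(S) ⊇ {$,b}; new: +{$}
  S→S d: FOLLOW(S) ⊇ FIRST(d) = {d}; new: +{d}
  FOLLOW[S]={$,b,d}  FOLLOW[A]={$,b}
iter 2:
  S→S A A: FOLLOW(A) ⊇ FOLLOW(S) ⊇ {$,b,d}; new: +{d}
  FOLLOW[S]={$,b,d}  FOLLOW[A]={$,b,d}
iter 3: (no change)
  FOLLOW[S]={$,b,d}  FOLLOW[A]={$,b,d}

FOLLOW(S) = ["$", "b", "d"]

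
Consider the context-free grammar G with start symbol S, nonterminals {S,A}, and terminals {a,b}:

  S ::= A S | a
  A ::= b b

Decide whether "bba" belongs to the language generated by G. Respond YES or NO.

Convert to CNF:
  S -> A S | a
  A -> T0 T0
  T0 -> b

Fill CYK table bottom-up:
  cell(0,0) b: {T0}  orig:{}
  cell(1,1) b: {T0}  orig:{}
  cell(2,2) a: {S}
  cell(0,1) bb: {A}
  cell(1,2) ba: ∅
  cell(0,2) bba: {S}

S ∈ T[0,2] ⇒ YES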